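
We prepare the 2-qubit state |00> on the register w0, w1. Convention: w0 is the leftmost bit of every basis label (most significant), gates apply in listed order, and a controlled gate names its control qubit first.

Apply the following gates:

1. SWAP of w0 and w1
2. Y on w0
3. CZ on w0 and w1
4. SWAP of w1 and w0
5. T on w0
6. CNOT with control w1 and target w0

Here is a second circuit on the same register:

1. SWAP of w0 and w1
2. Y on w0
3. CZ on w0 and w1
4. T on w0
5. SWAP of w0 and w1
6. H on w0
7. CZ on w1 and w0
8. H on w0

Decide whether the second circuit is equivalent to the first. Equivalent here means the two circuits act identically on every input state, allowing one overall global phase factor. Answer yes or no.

No — the two circuits implement different unitaries, even allowing a global phase.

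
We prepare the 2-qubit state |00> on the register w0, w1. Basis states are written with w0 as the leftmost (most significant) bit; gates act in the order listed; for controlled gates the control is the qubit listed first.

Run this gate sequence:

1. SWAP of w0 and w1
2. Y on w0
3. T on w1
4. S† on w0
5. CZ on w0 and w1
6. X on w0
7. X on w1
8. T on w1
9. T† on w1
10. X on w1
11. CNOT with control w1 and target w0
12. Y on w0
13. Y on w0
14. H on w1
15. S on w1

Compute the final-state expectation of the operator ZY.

The observable ZY averages to 1.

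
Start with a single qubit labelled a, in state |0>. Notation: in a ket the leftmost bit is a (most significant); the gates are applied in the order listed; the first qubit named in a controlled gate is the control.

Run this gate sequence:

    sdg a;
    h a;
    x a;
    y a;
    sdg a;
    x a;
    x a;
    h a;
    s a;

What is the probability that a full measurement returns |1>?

Outcome |1> occurs with probability 1/2.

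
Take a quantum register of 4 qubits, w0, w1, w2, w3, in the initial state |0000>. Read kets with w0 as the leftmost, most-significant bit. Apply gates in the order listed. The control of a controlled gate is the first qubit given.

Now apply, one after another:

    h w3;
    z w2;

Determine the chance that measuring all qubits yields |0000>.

The probability of measuring |0000> is 1/2.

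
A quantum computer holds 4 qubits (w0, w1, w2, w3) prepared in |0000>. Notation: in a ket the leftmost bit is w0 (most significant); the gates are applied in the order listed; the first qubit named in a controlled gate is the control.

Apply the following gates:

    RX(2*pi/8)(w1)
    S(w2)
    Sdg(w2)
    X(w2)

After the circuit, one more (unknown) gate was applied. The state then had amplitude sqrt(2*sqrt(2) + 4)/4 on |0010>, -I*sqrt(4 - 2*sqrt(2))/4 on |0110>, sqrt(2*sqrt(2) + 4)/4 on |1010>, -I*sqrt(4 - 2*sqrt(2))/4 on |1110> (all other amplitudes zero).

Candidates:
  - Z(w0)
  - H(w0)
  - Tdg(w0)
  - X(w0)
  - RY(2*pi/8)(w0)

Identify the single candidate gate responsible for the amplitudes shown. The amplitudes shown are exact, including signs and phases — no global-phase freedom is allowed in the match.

The unique candidate consistent with the amplitudes is H(w0). Key observation: the block from step 2 through step 3 cancels to the identity and can be dropped.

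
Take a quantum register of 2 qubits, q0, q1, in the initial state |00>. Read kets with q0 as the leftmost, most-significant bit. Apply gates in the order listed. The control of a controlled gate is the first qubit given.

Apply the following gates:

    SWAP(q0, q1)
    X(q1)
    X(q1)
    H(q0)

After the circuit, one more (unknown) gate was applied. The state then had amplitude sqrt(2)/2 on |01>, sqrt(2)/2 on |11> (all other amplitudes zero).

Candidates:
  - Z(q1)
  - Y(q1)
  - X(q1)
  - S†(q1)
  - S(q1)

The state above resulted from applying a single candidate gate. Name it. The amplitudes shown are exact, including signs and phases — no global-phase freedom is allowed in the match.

The unique candidate consistent with the amplitudes is X(q1). Key observation: the block from step 2 through step 3 cancels to the identity and can be dropped.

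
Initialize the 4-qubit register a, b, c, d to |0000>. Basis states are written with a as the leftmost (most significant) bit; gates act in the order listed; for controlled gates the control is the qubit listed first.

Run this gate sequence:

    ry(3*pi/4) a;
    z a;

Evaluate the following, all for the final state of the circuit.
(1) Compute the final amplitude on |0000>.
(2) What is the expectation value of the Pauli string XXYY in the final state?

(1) |0000> carries amplitude sqrt(2 - sqrt(2))/2 in the final state.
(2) The expectation value of XXYY is 0.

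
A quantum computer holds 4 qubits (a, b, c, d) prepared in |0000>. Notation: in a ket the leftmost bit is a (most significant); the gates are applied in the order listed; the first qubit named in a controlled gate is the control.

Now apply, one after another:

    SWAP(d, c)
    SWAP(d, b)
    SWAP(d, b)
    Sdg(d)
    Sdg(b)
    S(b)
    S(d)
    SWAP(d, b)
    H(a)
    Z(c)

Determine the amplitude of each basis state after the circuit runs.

After the circuit, the state carries amplitude sqrt(2)/2 on |0000>, sqrt(2)/2 on |1000>, and 0 on every other basis state. Key observation: steps 3-8 multiply out to the identity, so the circuit reduces to the remaining gates.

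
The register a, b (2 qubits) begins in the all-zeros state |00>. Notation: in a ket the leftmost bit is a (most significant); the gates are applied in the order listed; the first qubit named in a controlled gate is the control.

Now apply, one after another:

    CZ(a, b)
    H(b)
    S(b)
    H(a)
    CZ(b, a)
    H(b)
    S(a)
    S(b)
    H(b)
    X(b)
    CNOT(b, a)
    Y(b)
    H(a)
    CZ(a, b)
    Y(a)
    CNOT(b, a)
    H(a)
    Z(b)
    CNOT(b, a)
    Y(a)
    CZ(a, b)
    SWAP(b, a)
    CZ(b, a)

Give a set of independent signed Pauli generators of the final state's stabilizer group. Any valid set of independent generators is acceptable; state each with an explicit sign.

The stabilizer group can be generated by +XI, -IZ, among other valid generating sets.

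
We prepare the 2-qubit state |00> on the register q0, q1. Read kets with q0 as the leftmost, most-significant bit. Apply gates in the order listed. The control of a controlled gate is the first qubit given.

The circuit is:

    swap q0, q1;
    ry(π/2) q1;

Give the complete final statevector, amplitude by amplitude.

The resulting statevector has amplitude sqrt(2)/2 on |00>, sqrt(2)/2 on |01>, 0 on |10>, 0 on |11>.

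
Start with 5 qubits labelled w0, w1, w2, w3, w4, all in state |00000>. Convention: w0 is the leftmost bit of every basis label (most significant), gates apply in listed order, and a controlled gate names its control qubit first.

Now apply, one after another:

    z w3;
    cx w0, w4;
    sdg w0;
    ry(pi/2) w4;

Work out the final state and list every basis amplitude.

The resulting statevector has amplitude sqrt(2)/2 on |00000>, sqrt(2)/2 on |00001>, and 0 on every other basis state.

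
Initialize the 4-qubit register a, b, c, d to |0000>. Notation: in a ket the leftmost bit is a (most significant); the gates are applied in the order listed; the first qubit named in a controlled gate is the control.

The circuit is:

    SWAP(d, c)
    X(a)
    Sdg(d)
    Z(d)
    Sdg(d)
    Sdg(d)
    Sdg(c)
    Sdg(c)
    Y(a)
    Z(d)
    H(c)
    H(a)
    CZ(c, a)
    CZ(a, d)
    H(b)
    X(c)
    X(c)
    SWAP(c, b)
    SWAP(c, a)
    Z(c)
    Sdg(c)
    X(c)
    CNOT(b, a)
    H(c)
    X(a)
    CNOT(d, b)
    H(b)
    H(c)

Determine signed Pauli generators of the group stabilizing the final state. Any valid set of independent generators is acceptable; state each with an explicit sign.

One valid set of independent stabilizer generators is +XIII, -IXYI, -IZZI, +IIIZ (any independent generating set of the same group is equally correct).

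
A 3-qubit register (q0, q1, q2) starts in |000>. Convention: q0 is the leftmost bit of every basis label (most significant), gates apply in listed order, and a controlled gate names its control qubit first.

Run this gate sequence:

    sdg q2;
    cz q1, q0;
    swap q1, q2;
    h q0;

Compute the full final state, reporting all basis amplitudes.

After the circuit, the state carries amplitude sqrt(2)/2 on |000>, sqrt(2)/2 on |100>, and 0 on every other basis state.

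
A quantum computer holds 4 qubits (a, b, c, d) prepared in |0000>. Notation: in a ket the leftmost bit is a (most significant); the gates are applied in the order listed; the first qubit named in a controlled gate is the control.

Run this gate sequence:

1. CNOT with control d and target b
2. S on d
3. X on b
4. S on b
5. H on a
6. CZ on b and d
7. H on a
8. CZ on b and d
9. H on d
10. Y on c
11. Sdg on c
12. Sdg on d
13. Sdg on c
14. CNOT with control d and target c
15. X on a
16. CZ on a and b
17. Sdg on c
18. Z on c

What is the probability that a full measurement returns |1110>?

A full measurement returns |1110> with probability 1/2.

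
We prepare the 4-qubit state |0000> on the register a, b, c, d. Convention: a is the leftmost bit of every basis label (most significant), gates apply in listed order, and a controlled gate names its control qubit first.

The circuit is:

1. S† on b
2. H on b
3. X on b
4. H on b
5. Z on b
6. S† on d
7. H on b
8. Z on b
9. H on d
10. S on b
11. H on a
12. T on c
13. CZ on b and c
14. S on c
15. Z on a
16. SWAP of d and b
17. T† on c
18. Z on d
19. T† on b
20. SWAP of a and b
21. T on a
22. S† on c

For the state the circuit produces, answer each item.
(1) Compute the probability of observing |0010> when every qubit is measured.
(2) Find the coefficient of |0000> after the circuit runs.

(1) Outcome |0010> occurs with probability 0.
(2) The amplitude on |0000> is sqrt(2)/4.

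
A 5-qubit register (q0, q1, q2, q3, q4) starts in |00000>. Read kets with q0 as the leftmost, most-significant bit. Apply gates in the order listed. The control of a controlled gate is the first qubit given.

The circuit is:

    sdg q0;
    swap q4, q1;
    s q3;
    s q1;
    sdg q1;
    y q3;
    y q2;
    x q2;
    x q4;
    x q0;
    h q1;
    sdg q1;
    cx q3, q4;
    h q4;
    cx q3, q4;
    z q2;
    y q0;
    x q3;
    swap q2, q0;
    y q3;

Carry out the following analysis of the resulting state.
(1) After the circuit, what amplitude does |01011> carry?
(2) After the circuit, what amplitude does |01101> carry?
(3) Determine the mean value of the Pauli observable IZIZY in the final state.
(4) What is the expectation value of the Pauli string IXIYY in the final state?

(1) The final state's coefficient on |01011> equals I/2.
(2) The final state's coefficient on |01101> equals 0.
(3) In the final state, IZIZY has expectation 0.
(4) The observable IXIYY averages to 0.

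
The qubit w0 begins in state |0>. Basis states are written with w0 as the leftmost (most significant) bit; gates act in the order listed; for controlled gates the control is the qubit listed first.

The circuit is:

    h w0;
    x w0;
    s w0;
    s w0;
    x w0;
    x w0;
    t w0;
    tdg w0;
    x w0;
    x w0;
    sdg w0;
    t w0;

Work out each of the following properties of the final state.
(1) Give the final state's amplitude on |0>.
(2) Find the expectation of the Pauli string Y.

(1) The amplitude on |0> is sqrt(2)/2.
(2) The observable Y averages to sqrt(2)/2.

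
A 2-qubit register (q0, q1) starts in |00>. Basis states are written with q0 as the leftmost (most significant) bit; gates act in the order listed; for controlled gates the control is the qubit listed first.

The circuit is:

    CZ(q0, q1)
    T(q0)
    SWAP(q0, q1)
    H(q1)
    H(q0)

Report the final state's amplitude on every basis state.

After the circuit, the state carries amplitude 1/2 on |00>, 1/2 on |01>, 1/2 on |10>, 1/2 on |11>.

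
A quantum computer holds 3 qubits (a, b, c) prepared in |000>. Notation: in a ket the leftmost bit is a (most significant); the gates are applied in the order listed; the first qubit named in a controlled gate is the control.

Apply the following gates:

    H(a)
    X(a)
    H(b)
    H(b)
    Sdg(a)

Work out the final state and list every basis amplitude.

After the circuit, the state carries amplitude sqrt(2)/2 on |000>, -sqrt(2)*I/2 on |100>, and 0 on every other basis state. Key observation: gates 3-4 undo each other exactly, leaving only the rest of the circuit to track.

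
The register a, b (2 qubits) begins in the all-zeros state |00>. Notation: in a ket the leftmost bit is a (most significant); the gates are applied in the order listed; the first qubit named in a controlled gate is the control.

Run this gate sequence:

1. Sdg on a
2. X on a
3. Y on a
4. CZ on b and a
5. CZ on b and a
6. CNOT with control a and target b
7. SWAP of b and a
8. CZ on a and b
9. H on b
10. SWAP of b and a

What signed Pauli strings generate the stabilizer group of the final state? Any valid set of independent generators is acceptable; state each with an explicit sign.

One valid set of independent stabilizer generators is +XI, +IZ (any independent generating set of the same group is equally correct). Key observation: the block from step 4 through step 5 cancels to the identity and can be dropped.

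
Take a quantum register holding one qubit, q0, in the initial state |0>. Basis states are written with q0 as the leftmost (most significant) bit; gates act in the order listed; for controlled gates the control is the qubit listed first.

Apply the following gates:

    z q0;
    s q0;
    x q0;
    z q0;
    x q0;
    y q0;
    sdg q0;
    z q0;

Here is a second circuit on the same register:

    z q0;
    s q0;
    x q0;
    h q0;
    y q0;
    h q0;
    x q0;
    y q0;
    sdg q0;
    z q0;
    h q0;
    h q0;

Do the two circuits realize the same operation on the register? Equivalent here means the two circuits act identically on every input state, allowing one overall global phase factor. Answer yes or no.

No, they are not equivalent — no single phase factor reconciles the two unitaries.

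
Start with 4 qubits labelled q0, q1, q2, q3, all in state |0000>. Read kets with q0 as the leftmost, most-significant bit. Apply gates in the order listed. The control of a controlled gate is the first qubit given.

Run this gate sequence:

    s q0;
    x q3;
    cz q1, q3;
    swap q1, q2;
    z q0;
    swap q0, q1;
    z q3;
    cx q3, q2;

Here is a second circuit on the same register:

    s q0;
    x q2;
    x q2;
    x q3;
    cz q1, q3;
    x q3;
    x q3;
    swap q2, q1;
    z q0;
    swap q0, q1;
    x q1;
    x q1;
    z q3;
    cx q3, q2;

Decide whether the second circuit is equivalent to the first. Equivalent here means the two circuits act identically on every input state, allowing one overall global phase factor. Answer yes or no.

Yes: on every input state the two circuits agree up to one overall phase factor.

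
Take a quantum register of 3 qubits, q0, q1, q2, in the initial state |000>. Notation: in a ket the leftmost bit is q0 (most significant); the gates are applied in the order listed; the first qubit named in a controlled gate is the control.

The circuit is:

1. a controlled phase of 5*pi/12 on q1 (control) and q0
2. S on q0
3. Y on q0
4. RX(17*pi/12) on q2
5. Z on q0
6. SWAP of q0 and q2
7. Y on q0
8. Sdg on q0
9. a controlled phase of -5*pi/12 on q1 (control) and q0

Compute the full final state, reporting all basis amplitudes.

After the circuit, the state carries amplitude I*sqrt(6 - 3*sqrt(2))/4 + I*sqrt(sqrt(2) + 2)/4 on |001>, -I*sqrt(2 - sqrt(2))/4 + I*sqrt(3*sqrt(2) + 6)/4 on |101>, and 0 on every other basis state.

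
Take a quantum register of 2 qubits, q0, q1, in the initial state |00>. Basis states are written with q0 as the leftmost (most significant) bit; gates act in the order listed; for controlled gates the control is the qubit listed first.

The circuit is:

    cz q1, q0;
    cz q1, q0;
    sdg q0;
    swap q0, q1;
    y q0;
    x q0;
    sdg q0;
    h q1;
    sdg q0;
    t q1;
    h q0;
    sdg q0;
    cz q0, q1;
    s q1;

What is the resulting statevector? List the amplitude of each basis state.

After the circuit, the state carries amplitude I/2 on |00>, -exp(I*pi/4)/2 on |01>, 1/2 on |10>, -exp(3*I*pi/4)/2 on |11>. Key observation: the block from step 1 through step 2 cancels to the identity and can be dropped.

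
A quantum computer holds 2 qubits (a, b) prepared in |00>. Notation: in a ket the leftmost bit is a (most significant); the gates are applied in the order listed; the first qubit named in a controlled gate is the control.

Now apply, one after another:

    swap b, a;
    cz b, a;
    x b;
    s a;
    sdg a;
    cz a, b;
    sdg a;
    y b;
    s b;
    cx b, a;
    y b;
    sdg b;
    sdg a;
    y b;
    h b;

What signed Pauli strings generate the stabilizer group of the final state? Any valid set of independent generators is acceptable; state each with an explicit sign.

The stabilizer group can be generated by +IX, +ZI, among other valid generating sets.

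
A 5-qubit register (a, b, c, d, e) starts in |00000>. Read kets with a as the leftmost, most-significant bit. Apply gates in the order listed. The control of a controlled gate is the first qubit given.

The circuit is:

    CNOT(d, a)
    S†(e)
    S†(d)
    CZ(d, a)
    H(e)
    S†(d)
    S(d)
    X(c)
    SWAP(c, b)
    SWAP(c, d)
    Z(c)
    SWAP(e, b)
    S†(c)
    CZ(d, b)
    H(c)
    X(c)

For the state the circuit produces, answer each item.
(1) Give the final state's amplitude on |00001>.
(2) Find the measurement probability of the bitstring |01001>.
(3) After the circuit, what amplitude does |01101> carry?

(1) The final state's coefficient on |00001> equals 1/2.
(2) A full measurement returns |01001> with probability 1/4.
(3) The amplitude on |01101> is 1/2.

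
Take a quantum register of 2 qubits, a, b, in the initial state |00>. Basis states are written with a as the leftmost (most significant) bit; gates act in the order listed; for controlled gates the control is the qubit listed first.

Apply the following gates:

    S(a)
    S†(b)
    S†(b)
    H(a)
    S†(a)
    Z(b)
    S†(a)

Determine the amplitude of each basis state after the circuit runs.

The resulting statevector has amplitude sqrt(2)/2 on |00>, 0 on |01>, -sqrt(2)/2 on |10>, 0 on |11>.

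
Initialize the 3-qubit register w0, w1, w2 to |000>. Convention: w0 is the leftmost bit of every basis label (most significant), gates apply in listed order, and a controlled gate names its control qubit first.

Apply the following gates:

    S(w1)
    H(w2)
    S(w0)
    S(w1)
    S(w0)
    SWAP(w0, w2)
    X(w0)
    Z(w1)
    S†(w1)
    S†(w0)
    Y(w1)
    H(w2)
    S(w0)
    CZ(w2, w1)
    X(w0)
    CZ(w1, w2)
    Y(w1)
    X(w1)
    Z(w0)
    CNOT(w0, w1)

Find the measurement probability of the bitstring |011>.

Outcome |011> occurs with probability 1/4.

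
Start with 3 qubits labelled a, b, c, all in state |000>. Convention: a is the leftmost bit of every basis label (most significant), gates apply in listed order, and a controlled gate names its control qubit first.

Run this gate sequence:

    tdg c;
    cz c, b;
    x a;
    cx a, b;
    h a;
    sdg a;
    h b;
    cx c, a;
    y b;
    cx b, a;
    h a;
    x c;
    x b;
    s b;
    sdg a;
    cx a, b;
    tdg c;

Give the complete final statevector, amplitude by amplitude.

After the circuit, the state carries amplitude 0 on |000>, sqrt(2)*(1 - I)*exp(3*I*pi/4)/4 on |001>, 0 on |010>, -1/2 on |011>, 0 on |100>, 1/2 on |101>, 0 on |110>, sqrt(2)*(1 - I)*exp(3*I*pi/4)/4 on |111>.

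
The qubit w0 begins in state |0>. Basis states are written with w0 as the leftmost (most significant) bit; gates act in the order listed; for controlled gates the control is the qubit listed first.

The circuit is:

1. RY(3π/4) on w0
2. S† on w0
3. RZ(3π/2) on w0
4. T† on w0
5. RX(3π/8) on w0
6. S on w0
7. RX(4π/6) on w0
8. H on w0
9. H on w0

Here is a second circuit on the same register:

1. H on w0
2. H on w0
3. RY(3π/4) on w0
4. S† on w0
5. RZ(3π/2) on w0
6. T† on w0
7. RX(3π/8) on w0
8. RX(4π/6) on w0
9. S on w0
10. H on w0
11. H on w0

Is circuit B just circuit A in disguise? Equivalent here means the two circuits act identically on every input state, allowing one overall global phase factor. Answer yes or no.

No: there is an input state on which the two circuits produce genuinely different outputs (not merely differing by a phase).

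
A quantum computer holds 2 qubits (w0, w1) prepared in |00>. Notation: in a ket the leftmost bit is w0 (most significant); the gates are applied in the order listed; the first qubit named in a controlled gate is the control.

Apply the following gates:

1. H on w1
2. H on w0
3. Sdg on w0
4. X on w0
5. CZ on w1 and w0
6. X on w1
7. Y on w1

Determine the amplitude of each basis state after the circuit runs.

The resulting statevector has amplitude -1/2 on |00>, 1/2 on |01>, -I/2 on |10>, -I/2 on |11>.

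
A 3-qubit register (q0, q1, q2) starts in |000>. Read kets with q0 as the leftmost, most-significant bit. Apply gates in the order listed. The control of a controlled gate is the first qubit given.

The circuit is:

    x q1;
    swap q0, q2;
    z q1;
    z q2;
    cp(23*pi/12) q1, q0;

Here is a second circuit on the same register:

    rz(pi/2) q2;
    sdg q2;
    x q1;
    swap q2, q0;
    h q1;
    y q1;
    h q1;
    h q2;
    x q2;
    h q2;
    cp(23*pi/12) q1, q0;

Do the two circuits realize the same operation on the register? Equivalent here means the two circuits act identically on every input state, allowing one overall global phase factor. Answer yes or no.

No — the two circuits implement different unitaries, even allowing a global phase.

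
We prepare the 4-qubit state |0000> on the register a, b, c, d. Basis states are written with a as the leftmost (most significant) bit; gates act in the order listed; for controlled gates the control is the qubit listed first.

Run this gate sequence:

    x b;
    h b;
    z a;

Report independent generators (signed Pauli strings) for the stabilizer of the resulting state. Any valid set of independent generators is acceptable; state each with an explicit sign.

The final state is stabilized by the group generated by -IXII, +ZIII, +IIZI, +IIIZ; other independent generating sets are equally valid.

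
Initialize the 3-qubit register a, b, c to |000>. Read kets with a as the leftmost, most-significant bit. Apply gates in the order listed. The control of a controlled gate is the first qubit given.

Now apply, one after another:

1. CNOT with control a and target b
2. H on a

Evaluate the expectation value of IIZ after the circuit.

The expectation value of IIZ is 1.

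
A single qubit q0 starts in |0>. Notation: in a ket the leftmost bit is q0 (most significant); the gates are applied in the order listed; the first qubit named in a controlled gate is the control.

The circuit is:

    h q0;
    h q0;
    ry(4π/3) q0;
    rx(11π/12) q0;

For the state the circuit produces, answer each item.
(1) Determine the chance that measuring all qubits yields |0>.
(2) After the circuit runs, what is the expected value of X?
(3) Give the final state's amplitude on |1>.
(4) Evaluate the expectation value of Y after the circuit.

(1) Outcome |0> occurs with probability sqrt(2)/16 + sqrt(6)/16 + 1/2. Key observation: gates 1-2 undo each other exactly, leaving only the rest of the circuit to track.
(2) In the final state, X has expectation -sqrt(3)/2.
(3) The amplitude on |1> is -3*sqrt(2 - sqrt(2))/8 + sqrt(3*sqrt(2) + 6)/8 + I*sqrt(2 - sqrt(2))/8 + I*sqrt(3*sqrt(2) + 6)/8.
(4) The observable Y averages to -sqrt(2)/8 + sqrt(6)/8.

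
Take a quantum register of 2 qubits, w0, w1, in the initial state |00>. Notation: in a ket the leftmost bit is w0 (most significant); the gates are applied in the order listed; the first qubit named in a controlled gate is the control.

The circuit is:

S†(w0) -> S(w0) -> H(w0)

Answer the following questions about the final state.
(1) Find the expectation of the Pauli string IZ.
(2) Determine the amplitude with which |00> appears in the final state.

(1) The expectation value of IZ is 1.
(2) The amplitude on |00> is sqrt(2)/2.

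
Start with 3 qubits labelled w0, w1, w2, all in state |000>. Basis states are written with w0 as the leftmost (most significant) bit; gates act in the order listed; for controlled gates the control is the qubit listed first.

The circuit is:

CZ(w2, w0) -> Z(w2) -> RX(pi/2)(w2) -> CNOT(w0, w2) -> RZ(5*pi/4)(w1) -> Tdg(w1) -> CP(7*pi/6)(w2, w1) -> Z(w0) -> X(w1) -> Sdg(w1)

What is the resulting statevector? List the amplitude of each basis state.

The final amplitudes are sqrt(2)*exp(7*I*pi/8)/2 on |010>, sqrt(2)*exp(3*I*pi/8)/2 on |011>, and 0 on every other basis state.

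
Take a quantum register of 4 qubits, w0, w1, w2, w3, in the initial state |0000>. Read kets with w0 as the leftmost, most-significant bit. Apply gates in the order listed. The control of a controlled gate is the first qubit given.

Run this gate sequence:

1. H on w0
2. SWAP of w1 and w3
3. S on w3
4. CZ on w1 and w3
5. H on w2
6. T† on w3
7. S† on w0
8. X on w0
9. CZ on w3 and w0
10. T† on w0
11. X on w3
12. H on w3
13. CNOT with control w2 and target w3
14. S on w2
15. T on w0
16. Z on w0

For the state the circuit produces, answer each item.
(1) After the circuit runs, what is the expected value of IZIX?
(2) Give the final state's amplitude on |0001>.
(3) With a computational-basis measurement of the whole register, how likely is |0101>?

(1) The expectation value of IZIX is -1.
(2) The amplitude on |0001> is sqrt(2)*I/4.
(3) The probability of measuring |0101> is 0.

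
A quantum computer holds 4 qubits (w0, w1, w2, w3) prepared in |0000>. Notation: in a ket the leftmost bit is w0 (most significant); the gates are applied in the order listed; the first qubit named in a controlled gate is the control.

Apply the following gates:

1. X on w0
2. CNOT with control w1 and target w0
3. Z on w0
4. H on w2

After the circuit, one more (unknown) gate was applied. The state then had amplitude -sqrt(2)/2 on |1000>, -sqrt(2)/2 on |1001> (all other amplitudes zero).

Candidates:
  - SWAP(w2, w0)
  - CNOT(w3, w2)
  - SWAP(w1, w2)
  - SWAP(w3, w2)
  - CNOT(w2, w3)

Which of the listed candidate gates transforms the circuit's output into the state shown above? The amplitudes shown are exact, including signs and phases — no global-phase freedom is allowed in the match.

The applied gate was SWAP(w3, w2).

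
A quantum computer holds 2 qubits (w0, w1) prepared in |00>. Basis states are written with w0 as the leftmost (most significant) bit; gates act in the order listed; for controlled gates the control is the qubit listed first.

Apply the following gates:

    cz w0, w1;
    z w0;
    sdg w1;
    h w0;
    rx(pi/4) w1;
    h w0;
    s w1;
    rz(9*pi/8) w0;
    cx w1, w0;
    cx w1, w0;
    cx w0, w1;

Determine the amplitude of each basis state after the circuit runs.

The final amplitudes are -sqrt(sqrt(2) + 2)*exp(7*I*pi/16)/2 on |00>, -sqrt(2 - sqrt(2))*exp(7*I*pi/16)/2 on |01>, 0 on |10>, 0 on |11>. Key observation: steps 9-10 multiply out to the identity, so the circuit reduces to the remaining gates.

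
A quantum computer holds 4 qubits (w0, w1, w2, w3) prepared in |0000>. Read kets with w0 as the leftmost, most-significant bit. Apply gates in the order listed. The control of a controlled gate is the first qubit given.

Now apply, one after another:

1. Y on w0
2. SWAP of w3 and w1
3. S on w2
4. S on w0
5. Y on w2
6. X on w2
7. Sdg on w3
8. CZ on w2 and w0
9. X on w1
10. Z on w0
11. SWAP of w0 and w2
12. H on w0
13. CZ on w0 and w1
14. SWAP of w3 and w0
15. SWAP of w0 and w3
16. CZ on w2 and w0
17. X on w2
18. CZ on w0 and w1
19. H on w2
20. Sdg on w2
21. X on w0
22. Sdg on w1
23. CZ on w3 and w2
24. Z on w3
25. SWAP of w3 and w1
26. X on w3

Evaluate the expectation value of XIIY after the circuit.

In the final state, XIIY has expectation 0.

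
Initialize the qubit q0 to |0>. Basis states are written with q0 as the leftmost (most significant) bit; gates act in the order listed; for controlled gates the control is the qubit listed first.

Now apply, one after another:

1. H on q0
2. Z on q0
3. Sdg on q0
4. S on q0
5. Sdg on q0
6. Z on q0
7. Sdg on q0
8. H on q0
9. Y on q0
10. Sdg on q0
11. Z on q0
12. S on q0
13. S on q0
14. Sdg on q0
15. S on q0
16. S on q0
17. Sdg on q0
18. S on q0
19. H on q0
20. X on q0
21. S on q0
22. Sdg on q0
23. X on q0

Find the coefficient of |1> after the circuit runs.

The amplitude on |1> is -sqrt(2)*I/2.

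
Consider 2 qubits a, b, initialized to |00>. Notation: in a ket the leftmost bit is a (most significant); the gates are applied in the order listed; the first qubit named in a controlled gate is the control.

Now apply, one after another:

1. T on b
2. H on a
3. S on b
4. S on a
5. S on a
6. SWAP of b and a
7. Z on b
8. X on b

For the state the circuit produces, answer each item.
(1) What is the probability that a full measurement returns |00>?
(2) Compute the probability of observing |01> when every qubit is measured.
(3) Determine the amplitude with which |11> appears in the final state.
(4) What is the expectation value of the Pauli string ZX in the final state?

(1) The probability of measuring |00> is 1/2.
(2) Outcome |01> occurs with probability 1/2.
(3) The final state's coefficient on |11> equals 0.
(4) The observable ZX averages to 1.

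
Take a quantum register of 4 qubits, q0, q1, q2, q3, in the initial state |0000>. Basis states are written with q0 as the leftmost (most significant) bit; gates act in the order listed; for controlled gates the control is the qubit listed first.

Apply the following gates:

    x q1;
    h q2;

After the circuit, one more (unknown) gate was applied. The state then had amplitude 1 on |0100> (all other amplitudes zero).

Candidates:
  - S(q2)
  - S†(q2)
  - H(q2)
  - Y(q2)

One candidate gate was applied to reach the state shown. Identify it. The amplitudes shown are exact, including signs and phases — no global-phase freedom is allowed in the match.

It was H(q2) that produced the state shown.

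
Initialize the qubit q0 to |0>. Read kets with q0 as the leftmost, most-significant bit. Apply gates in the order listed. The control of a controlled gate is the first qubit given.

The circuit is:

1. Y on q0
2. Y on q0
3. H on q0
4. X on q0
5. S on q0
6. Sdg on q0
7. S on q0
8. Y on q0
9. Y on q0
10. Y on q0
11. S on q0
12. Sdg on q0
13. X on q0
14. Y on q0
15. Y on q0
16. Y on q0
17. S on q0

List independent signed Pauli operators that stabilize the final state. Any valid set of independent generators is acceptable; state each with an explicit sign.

The stabilizer group can be generated by +X, among other valid generating sets.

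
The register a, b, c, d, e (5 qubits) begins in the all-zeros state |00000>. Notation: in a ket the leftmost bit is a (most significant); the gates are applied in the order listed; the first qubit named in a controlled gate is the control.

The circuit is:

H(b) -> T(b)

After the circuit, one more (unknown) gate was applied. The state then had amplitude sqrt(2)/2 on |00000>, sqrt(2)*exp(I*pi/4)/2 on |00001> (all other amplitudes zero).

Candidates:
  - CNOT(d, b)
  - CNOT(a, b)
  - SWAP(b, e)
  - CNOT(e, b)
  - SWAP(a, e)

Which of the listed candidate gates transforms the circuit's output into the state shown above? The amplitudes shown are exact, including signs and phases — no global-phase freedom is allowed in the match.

It was SWAP(b, e) that produced the state shown.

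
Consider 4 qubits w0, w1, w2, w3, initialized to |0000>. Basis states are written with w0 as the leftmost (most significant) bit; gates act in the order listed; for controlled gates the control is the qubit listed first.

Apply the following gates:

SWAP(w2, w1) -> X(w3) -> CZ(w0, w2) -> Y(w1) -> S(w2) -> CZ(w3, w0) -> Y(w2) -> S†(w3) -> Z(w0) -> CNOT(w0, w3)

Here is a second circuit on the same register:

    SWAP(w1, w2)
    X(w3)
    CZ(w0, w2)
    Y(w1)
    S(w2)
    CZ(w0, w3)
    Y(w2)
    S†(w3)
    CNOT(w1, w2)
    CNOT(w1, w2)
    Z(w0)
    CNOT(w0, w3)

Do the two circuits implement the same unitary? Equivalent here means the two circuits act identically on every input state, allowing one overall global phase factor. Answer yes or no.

Yes, they are equivalent — the unitaries differ by at most a global phase.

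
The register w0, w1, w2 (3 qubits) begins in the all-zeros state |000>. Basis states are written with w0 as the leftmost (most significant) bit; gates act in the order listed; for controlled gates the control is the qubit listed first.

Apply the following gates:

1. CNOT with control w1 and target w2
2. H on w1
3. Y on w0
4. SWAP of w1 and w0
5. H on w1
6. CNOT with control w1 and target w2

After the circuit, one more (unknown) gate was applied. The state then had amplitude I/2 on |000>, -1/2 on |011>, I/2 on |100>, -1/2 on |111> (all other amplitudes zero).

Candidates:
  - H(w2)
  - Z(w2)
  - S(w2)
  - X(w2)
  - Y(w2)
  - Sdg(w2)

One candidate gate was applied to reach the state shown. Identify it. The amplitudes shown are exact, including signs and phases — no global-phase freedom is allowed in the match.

It was Sdg(w2) that produced the state shown.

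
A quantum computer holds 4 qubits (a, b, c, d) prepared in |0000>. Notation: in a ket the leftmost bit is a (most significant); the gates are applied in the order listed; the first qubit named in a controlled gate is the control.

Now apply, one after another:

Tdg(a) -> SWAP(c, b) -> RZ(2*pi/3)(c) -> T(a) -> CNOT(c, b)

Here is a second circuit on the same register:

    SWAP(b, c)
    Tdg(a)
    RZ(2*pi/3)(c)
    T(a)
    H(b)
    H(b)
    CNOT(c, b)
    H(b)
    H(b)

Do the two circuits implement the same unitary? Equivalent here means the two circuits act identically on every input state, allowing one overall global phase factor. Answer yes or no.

Yes: on every input state the two circuits agree up to one overall phase factor.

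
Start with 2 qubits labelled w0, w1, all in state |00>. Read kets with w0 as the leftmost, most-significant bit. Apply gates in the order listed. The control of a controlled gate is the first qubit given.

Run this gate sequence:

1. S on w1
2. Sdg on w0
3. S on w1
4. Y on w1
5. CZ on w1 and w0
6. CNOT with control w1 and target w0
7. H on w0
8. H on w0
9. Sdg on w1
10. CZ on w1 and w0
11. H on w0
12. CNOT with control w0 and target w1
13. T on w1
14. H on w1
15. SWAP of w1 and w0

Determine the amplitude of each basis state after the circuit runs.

The resulting statevector has amplitude -exp(I*pi/4)/2 on |00>, 1/2 on |01>, exp(I*pi/4)/2 on |10>, 1/2 on |11>. Key observation: gates 7-8 undo each other exactly, leaving only the rest of the circuit to track.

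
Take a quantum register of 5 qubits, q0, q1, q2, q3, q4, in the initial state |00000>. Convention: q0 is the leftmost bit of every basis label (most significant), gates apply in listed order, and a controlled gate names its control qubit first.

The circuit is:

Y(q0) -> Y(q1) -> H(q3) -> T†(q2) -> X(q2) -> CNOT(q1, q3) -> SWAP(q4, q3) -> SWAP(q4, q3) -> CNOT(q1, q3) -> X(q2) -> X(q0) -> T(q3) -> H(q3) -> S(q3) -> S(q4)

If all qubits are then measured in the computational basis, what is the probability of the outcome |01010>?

A full measurement returns |01010> with probability 1/2 - sqrt(2)/4. Key observation: gates 5-10 undo each other exactly, leaving only the rest of the circuit to track.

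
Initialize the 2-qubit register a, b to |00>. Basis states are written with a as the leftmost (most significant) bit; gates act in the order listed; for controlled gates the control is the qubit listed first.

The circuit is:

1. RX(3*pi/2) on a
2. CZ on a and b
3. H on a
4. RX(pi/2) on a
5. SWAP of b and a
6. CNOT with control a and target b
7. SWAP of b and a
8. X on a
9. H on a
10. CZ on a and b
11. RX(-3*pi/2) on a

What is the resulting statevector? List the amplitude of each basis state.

After the circuit, the state carries amplitude -sqrt(2)*I/2 on |00>, 0 on |01>, -sqrt(2)*I/2 on |10>, 0 on |11>.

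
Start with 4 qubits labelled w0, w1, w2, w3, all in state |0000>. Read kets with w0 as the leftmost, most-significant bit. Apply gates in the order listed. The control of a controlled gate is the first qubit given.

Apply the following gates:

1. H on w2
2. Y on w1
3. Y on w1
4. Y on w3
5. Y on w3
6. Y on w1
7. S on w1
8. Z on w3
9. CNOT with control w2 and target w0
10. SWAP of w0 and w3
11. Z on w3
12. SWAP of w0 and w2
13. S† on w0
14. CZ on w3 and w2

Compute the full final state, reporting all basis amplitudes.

After the circuit, the state carries amplitude -sqrt(2)/2 on |0100>, -sqrt(2)*I/2 on |1101>, and 0 on every other basis state. Key observation: steps 3-6 multiply out to the identity, so the circuit reduces to the remaining gates.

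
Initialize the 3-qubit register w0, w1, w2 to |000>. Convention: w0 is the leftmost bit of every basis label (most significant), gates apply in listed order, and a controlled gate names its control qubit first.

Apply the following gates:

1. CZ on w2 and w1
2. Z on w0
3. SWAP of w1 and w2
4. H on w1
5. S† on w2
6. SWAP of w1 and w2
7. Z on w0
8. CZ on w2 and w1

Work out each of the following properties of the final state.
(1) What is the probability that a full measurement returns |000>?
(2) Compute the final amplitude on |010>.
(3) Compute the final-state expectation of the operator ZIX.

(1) Outcome |000> occurs with probability 1/2.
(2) The final state's coefficient on |010> equals 0.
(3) In the final state, ZIX has expectation 1.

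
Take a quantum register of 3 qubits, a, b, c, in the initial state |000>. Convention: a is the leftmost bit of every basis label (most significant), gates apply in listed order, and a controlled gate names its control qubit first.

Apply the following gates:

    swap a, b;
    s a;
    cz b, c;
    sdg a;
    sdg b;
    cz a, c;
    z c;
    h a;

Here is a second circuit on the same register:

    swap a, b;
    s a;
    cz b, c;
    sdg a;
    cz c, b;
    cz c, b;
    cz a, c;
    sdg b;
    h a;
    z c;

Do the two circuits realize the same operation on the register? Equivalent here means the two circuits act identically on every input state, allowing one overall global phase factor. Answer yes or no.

Yes — the two circuits implement the same unitary up to a global phase.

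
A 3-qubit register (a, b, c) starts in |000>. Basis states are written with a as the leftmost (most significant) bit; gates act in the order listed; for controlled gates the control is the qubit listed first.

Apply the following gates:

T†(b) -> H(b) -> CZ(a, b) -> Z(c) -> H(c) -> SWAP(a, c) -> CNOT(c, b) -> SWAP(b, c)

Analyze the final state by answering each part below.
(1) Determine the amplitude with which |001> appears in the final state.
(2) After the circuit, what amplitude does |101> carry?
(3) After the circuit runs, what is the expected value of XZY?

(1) The amplitude on |001> is 1/2.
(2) The amplitude on |101> is 1/2.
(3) The observable XZY averages to 0.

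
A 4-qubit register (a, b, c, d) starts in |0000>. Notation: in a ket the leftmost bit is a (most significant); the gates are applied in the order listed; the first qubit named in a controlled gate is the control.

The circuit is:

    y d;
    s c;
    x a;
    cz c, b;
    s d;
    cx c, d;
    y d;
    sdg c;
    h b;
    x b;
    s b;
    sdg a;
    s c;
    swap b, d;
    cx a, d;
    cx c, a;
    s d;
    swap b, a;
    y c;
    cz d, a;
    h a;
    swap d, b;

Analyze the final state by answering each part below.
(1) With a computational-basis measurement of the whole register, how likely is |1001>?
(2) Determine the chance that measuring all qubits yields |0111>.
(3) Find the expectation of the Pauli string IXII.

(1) A full measurement returns |1001> with probability 0.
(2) Outcome |0111> occurs with probability 1/4.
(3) The expectation value of IXII is 1.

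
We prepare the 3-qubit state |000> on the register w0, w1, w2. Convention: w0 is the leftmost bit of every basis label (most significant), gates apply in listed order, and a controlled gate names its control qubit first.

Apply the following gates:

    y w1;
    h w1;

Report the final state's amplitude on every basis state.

The resulting statevector has amplitude sqrt(2)*I/2 on |000>, -sqrt(2)*I/2 on |010>, and 0 on every other basis state.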